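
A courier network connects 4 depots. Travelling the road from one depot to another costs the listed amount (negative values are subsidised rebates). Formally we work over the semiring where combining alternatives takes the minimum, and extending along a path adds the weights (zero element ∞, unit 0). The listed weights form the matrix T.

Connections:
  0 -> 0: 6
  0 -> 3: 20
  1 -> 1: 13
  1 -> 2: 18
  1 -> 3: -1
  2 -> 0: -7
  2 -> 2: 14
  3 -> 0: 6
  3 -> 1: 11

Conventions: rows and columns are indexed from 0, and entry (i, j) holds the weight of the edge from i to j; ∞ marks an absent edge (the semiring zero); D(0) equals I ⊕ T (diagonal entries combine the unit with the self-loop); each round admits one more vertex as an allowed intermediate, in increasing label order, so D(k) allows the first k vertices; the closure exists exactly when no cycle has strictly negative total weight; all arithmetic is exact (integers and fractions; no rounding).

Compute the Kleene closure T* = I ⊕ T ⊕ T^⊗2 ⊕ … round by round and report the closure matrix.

D(0):
  [0, ∞, ∞, 20]
  [∞, 0, 18, -1]
  [-7, ∞, 0, ∞]
  [6, 11, ∞, 0]
D(1):
  [0, ∞, ∞, 20]
  [∞, 0, 18, -1]
  [-7, ∞, 0, 13]
  [6, 11, ∞, 0]
D(2):
  [0, ∞, ∞, 20]
  [∞, 0, 18, -1]
  [-7, ∞, 0, 13]
  [6, 11, 29, 0]
D(3):
  [0, ∞, ∞, 20]
  [11, 0, 18, -1]
  [-7, ∞, 0, 13]
  [6, 11, 29, 0]
D(4):
  [0, 31, 49, 20]
  [5, 0, 18, -1]
  [-7, 24, 0, 13]
  [6, 11, 29, 0]
Answer: T* = [[0, 31, 49, 20], [5, 0, 18, -1], [-7, 24, 0, 13], [6, 11, 29, 0]]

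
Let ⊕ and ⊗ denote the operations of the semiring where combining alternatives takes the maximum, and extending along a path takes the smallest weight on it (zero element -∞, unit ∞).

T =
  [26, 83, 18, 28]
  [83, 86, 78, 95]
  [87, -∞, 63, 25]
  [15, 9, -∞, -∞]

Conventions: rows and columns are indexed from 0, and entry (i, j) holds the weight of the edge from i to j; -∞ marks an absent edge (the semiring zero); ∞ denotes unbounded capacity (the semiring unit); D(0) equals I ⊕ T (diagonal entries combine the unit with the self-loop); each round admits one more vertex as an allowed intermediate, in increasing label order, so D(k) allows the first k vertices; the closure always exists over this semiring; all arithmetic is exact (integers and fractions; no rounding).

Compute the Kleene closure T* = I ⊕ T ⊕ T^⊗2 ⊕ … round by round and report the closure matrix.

D(0):
  [∞, 83, 18, 28]
  [83, ∞, 78, 95]
  [87, -∞, ∞, 25]
  [15, 9, -∞, ∞]
D(1):
  [∞, 83, 18, 28]
  [83, ∞, 78, 95]
  [87, 83, ∞, 28]
  [15, 15, 15, ∞]
D(2):
  [∞, 83, 78, 83]
  [83, ∞, 78, 95]
  [87, 83, ∞, 83]
  [15, 15, 15, ∞]
D(3):
  [∞, 83, 78, 83]
  [83, ∞, 78, 95]
  [87, 83, ∞, 83]
  [15, 15, 15, ∞]
D(4):
  [∞, 83, 78, 83]
  [83, ∞, 78, 95]
  [87, 83, ∞, 83]
  [15, 15, 15, ∞]
Answer: T* = [[∞, 83, 78, 83], [83, ∞, 78, 95], [87, 83, ∞, 83], [15, 15, 15, ∞]]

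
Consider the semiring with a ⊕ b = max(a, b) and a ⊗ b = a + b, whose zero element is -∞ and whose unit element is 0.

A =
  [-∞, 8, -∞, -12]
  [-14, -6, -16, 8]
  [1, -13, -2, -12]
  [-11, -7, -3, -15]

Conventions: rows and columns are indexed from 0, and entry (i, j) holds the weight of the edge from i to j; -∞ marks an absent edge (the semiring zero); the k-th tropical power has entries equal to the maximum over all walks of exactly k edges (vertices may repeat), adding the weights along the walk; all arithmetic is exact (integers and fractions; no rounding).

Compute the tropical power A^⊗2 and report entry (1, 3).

A^⊗2:
  [-6, 2, -8, 16]
  [-3, 1, 5, 2]
  [-1, 9, -4, -5]
  [-2, -3, -5, 1]
Key observation: the optimum is the walk 1->1->3, with weight (-6) + 8 = 2.
Optimal value attained by: walk 1->1->3.
Answer: (A^⊗2)[1][3] = 2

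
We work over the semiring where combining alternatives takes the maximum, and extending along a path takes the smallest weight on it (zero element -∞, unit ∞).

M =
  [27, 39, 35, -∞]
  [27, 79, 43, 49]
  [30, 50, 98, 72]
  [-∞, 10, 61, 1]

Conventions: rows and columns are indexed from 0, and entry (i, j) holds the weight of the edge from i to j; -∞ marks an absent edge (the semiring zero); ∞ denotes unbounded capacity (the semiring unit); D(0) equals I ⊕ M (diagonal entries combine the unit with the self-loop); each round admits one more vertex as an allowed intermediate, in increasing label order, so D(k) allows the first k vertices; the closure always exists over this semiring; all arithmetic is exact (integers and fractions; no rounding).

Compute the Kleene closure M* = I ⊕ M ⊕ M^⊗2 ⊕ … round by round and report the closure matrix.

D(0):
  [∞, 39, 35, -∞]
  [27, ∞, 43, 49]
  [30, 50, ∞, 72]
  [-∞, 10, 61, ∞]
D(1):
  [∞, 39, 35, -∞]
  [27, ∞, 43, 49]
  [30, 50, ∞, 72]
  [-∞, 10, 61, ∞]
D(2):
  [∞, 39, 39, 39]
  [27, ∞, 43, 49]
  [30, 50, ∞, 72]
  [10, 10, 61, ∞]
D(3):
  [∞, 39, 39, 39]
  [30, ∞, 43, 49]
  [30, 50, ∞, 72]
  [30, 50, 61, ∞]
D(4):
  [∞, 39, 39, 39]
  [30, ∞, 49, 49]
  [30, 50, ∞, 72]
  [30, 50, 61, ∞]
Answer: M* = [[∞, 39, 39, 39], [30, ∞, 49, 49], [30, 50, ∞, 72], [30, 50, 61, ∞]]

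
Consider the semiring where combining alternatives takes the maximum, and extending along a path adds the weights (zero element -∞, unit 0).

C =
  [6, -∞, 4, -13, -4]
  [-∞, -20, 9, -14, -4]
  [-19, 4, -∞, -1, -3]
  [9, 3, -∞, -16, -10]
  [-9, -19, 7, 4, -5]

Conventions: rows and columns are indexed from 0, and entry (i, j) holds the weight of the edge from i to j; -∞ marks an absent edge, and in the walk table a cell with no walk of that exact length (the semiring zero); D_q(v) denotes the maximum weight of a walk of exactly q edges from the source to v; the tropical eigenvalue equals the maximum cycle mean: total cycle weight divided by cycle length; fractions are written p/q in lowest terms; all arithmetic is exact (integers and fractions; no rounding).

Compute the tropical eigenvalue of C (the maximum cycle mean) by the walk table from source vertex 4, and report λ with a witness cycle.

q=0: [-∞, -∞, -∞, -∞, 0]
q=1: [-9, -19, 7, 4, -5]
q=2: [13, 11, 2, 6, 4]
q=3: [19, 9, 20, 8, 9]
q=4: [25, 24, 23, 19, 17]
q=5: [31, 27, 33, 22, 21]
Optimal cycle mean attained by: cycle 1->2->1, total 9 + 4, length 2.
Answer: λ = 13/2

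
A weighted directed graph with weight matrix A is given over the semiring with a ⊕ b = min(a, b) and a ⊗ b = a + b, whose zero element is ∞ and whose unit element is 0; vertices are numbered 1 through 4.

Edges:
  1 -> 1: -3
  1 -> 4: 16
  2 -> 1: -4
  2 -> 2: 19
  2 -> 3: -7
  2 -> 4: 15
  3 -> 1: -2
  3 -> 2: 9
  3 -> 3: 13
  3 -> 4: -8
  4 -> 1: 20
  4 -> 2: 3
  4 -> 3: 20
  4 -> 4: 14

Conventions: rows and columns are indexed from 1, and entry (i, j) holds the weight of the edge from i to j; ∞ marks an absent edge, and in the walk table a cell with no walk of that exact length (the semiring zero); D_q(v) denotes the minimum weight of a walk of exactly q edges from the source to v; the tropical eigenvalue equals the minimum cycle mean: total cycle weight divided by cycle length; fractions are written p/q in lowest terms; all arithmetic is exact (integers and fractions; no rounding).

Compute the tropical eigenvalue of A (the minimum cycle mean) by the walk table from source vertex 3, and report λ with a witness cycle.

q=0: [∞, ∞, 0, ∞]
q=1: [-2, 9, 13, -8]
q=2: [-5, -5, 2, 5]
q=3: [-9, 8, -12, -6]
q=4: [-14, -3, 1, -20]
Optimal cycle mean attained by: cycle 2->3->4->2, total (-7) + (-8) + 3, length 3.
Answer: λ = -4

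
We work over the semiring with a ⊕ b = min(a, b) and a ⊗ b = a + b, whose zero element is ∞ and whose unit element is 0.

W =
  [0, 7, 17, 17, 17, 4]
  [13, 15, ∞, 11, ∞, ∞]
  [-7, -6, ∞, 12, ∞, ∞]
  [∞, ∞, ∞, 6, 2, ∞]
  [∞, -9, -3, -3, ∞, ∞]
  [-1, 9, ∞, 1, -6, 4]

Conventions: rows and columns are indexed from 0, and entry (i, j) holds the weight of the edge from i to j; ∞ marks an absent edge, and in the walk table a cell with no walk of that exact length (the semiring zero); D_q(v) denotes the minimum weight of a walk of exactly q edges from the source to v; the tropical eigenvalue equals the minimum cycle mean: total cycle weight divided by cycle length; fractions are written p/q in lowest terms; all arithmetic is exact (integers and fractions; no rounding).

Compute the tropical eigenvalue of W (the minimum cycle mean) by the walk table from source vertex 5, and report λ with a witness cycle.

q=0: [∞, ∞, ∞, ∞, ∞, 0]
q=1: [-1, 9, ∞, 1, -6, 4]
q=2: [-1, -15, -9, -9, -2, 3]
q=3: [-16, -15, -5, -5, -7, 3]
q=4: [-16, -16, -10, -10, -3, -12]
q=5: [-17, -16, -6, -11, -18, -12]
q=6: [-17, -27, -21, -21, -18, -13]
Optimal cycle mean attained by: cycle 0->5->4->2->0, total 4 + (-6) + (-3) + (-7), length 4.
Answer: λ = -3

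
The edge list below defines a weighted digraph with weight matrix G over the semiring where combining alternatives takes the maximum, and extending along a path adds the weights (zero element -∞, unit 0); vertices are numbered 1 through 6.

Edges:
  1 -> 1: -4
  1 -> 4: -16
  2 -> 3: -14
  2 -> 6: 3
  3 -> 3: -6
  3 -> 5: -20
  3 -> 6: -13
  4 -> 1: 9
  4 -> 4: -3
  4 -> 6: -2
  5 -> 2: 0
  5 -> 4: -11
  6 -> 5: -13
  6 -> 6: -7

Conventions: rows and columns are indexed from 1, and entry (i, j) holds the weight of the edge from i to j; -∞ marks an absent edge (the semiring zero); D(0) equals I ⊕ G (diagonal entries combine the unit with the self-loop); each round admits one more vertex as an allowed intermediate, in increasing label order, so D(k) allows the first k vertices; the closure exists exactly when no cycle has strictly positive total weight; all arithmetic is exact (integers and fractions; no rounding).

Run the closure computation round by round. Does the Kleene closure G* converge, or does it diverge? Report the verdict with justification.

D(0):
  [0, -∞, -∞, -16, -∞, -∞]
  [-∞, 0, -14, -∞, -∞, 3]
  [-∞, -∞, 0, -∞, -20, -13]
  [9, -∞, -∞, 0, -∞, -2]
  [-∞, 0, -∞, -11, 0, -∞]
  [-∞, -∞, -∞, -∞, -13, 0]
D(1):
  [0, -∞, -∞, -16, -∞, -∞]
  [-∞, 0, -14, -∞, -∞, 3]
  [-∞, -∞, 0, -∞, -20, -13]
  [9, -∞, -∞, 0, -∞, -2]
  [-∞, 0, -∞, -11, 0, -∞]
  [-∞, -∞, -∞, -∞, -13, 0]
D(2):
  [0, -∞, -∞, -16, -∞, -∞]
  [-∞, 0, -14, -∞, -∞, 3]
  [-∞, -∞, 0, -∞, -20, -13]
  [9, -∞, -∞, 0, -∞, -2]
  [-∞, 0, -14, -11, 0, 3]
  [-∞, -∞, -∞, -∞, -13, 0]
D(3):
  [0, -∞, -∞, -16, -∞, -∞]
  [-∞, 0, -14, -∞, -34, 3]
  [-∞, -∞, 0, -∞, -20, -13]
  [9, -∞, -∞, 0, -∞, -2]
  [-∞, 0, -14, -11, 0, 3]
  [-∞, -∞, -∞, -∞, -13, 0]
D(4):
  [0, -∞, -∞, -16, -∞, -18]
  [-∞, 0, -14, -∞, -34, 3]
  [-∞, -∞, 0, -∞, -20, -13]
  [9, -∞, -∞, 0, -∞, -2]
  [-2, 0, -14, -11, 0, 3]
  [-∞, -∞, -∞, -∞, -13, 0]
D(5):
  [0, -∞, -∞, -16, -∞, -18]
  [-36, 0, -14, -45, -34, 3]
  [-22, -20, 0, -31, -20, -13]
  [9, -∞, -∞, 0, -∞, -2]
  [-2, 0, -14, -11, 0, 3]
  [-15, -13, -27, -24, -13, 0]
D(6):
  [0, -31, -45, -16, -31, -18]
  [-12, 0, -14, -21, -10, 3]
  [-22, -20, 0, -31, -20, -13]
  [9, -15, -29, 0, -15, -2]
  [-2, 0, -14, -11, 0, 3]
  [-15, -13, -27, -24, -13, 0]
Key observation: every diagonal entry stays at the unit through all rounds, so no improving cycle exists.
Answer: CONVERGES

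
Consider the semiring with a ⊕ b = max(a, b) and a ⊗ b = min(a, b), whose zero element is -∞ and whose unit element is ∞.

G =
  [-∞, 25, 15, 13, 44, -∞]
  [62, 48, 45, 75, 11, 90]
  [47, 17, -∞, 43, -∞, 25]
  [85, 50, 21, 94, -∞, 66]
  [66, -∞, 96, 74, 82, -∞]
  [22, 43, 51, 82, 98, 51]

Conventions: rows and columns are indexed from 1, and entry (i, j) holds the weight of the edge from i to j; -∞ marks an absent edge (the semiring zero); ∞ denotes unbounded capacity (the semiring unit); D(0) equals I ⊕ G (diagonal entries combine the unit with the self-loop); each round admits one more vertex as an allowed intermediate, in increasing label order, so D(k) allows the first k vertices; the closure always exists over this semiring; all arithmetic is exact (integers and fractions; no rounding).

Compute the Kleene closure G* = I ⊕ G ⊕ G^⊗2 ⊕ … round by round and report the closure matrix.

D(0):
  [∞, 25, 15, 13, 44, -∞]
  [62, ∞, 45, 75, 11, 90]
  [47, 17, ∞, 43, -∞, 25]
  [85, 50, 21, ∞, -∞, 66]
  [66, -∞, 96, 74, ∞, -∞]
  [22, 43, 51, 82, 98, ∞]
D(1):
  [∞, 25, 15, 13, 44, -∞]
  [62, ∞, 45, 75, 44, 90]
  [47, 25, ∞, 43, 44, 25]
  [85, 50, 21, ∞, 44, 66]
  [66, 25, 96, 74, ∞, -∞]
  [22, 43, 51, 82, 98, ∞]
D(2):
  [∞, 25, 25, 25, 44, 25]
  [62, ∞, 45, 75, 44, 90]
  [47, 25, ∞, 43, 44, 25]
  [85, 50, 45, ∞, 44, 66]
  [66, 25, 96, 74, ∞, 25]
  [43, 43, 51, 82, 98, ∞]
D(3):
  [∞, 25, 25, 25, 44, 25]
  [62, ∞, 45, 75, 44, 90]
  [47, 25, ∞, 43, 44, 25]
  [85, 50, 45, ∞, 44, 66]
  [66, 25, 96, 74, ∞, 25]
  [47, 43, 51, 82, 98, ∞]
D(4):
  [∞, 25, 25, 25, 44, 25]
  [75, ∞, 45, 75, 44, 90]
  [47, 43, ∞, 43, 44, 43]
  [85, 50, 45, ∞, 44, 66]
  [74, 50, 96, 74, ∞, 66]
  [82, 50, 51, 82, 98, ∞]
D(5):
  [∞, 44, 44, 44, 44, 44]
  [75, ∞, 45, 75, 44, 90]
  [47, 44, ∞, 44, 44, 44]
  [85, 50, 45, ∞, 44, 66]
  [74, 50, 96, 74, ∞, 66]
  [82, 50, 96, 82, 98, ∞]
D(6):
  [∞, 44, 44, 44, 44, 44]
  [82, ∞, 90, 82, 90, 90]
  [47, 44, ∞, 44, 44, 44]
  [85, 50, 66, ∞, 66, 66]
  [74, 50, 96, 74, ∞, 66]
  [82, 50, 96, 82, 98, ∞]
Answer: G* = [[∞, 44, 44, 44, 44, 44], [82, ∞, 90, 82, 90, 90], [47, 44, ∞, 44, 44, 44], [85, 50, 66, ∞, 66, 66], [74, 50, 96, 74, ∞, 66], [82, 50, 96, 82, 98, ∞]]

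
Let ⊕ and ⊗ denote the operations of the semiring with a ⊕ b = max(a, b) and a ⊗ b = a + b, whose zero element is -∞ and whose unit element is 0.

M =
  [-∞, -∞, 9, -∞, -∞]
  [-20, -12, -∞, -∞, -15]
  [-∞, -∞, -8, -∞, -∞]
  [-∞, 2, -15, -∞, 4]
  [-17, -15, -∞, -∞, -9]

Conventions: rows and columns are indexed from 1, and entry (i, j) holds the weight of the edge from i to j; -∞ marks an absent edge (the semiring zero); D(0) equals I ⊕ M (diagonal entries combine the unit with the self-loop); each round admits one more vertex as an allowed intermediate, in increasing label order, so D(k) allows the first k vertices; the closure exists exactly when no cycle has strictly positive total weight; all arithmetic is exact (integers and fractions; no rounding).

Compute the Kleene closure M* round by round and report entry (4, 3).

D(0):
  [0, -∞, 9, -∞, -∞]
  [-20, 0, -∞, -∞, -15]
  [-∞, -∞, 0, -∞, -∞]
  [-∞, 2, -15, 0, 4]
  [-17, -15, -∞, -∞, 0]
D(1):
  [0, -∞, 9, -∞, -∞]
  [-20, 0, -11, -∞, -15]
  [-∞, -∞, 0, -∞, -∞]
  [-∞, 2, -15, 0, 4]
  [-17, -15, -8, -∞, 0]
D(2):
  [0, -∞, 9, -∞, -∞]
  [-20, 0, -11, -∞, -15]
  [-∞, -∞, 0, -∞, -∞]
  [-18, 2, -9, 0, 4]
  [-17, -15, -8, -∞, 0]
D(3):
  [0, -∞, 9, -∞, -∞]
  [-20, 0, -11, -∞, -15]
  [-∞, -∞, 0, -∞, -∞]
  [-18, 2, -9, 0, 4]
  [-17, -15, -8, -∞, 0]
D(4):
  [0, -∞, 9, -∞, -∞]
  [-20, 0, -11, -∞, -15]
  [-∞, -∞, 0, -∞, -∞]
  [-18, 2, -9, 0, 4]
  [-17, -15, -8, -∞, 0]
D(5):
  [0, -∞, 9, -∞, -∞]
  [-20, 0, -11, -∞, -15]
  [-∞, -∞, 0, -∞, -∞]
  [-13, 2, -4, 0, 4]
  [-17, -15, -8, -∞, 0]
Answer: M*[4][3] = -4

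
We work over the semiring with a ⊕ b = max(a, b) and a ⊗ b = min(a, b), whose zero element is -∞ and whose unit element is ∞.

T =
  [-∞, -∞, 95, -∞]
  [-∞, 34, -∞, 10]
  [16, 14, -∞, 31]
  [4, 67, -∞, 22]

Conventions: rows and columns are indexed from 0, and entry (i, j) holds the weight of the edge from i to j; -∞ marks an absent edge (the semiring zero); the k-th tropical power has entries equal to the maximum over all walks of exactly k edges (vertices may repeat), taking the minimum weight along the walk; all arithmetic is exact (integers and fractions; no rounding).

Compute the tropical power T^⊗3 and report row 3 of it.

T^⊗2:
  [16, 14, -∞, 31]
  [4, 34, -∞, 10]
  [4, 31, 16, 22]
  [4, 34, 4, 22]
T^⊗3:
  [4, 31, 16, 22]
  [4, 34, 4, 10]
  [16, 31, 4, 22]
  [4, 34, 4, 22]
Answer: row 3 of T^⊗3 = [4, 34, 4, 22]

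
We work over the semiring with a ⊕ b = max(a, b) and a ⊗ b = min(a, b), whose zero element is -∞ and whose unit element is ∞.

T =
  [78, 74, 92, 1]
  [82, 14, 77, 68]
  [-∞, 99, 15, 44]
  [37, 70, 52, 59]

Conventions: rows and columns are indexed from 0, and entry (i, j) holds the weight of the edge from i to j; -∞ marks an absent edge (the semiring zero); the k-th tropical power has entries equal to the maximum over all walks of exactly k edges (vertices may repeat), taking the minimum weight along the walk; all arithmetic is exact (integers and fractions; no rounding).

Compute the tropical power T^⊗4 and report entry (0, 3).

T^⊗2:
  [78, 92, 78, 68]
  [78, 77, 82, 59]
  [82, 44, 77, 68]
  [70, 59, 70, 68]
T^⊗3:
  [82, 78, 78, 68]
  [78, 82, 78, 68]
  [78, 77, 82, 59]
  [70, 70, 70, 59]
T^⊗4:
  [78, 78, 82, 68]
  [82, 78, 78, 68]
  [78, 82, 78, 68]
  [70, 70, 70, 68]
Key observation: the optimum is the walk 0->0->0->1->3, with weight 78 min 78 min 74 min 68 = 68.
Optimal value attained by: walk 0->0->0->1->3.
Answer: (T^⊗4)[0][3] = 68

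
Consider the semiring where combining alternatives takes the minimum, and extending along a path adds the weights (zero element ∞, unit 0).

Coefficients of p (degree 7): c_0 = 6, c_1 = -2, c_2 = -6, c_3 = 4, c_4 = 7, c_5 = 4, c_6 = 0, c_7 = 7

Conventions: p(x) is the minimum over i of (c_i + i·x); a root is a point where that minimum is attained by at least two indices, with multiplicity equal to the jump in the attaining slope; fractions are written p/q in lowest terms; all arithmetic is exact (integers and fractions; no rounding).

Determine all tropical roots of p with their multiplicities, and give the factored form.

hull edge (i=0, c=6) to (i=1, c=-2): slope -8, span 1
hull edge (i=1, c=-2) to (i=2, c=-6): slope -4, span 1
hull edge (i=2, c=-6) to (i=6, c=0): slope 3/2, span 4
hull edge (i=6, c=0) to (i=7, c=7): slope 7, span 1
Factored form: p(x) = 7 ⊗ (x ⊕ (-7)) ⊗ (x ⊕ (-3/2)) ⊗ (x ⊕ (-3/2)) ⊗ (x ⊕ (-3/2)) ⊗ (x ⊕ (-3/2)) ⊗ (x ⊕ 4) ⊗ (x ⊕ 8)
Answer: roots = -7 (mult 1), -3/2 (mult 4), 4 (mult 1), 8 (mult 1)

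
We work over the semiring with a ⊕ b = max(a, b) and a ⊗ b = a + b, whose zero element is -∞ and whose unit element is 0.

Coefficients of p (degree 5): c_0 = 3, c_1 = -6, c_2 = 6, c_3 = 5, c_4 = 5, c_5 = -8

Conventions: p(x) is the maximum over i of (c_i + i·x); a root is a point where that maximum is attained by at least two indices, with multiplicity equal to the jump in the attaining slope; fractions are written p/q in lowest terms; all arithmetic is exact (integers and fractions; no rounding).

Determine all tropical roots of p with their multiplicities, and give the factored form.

hull edge (i=0, c=3) to (i=2, c=6): slope 3/2, span 2
hull edge (i=2, c=6) to (i=4, c=5): slope -1/2, span 2
hull edge (i=4, c=5) to (i=5, c=-8): slope -13, span 1
Factored form: p(x) = -8 ⊗ (x ⊕ (-3/2)) ⊗ (x ⊕ (-3/2)) ⊗ (x ⊕ 1/2) ⊗ (x ⊕ 1/2) ⊗ (x ⊕ 13)
Answer: roots = -3/2 (mult 2), 1/2 (mult 2), 13 (mult 1)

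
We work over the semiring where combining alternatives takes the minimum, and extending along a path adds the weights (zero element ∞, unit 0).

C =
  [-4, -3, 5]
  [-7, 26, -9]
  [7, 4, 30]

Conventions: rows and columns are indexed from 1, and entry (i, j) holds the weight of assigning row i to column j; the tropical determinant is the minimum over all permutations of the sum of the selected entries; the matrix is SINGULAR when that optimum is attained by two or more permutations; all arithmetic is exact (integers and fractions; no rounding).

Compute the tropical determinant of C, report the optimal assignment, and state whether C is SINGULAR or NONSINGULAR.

σ = (1, 2, 3): (-4) + 26 + 30 = 52
σ = (1, 3, 2): (-4) + (-9) + 4 = -9
σ = (2, 1, 3): (-3) + (-7) + 30 = 20
σ = (2, 3, 1): (-3) + (-9) + 7 = -5
σ = (3, 1, 2): 5 + (-7) + 4 = 2
σ = (3, 2, 1): 5 + 26 + 7 = 38
Optimal value attained by: σ = (1, 3, 2).
Answer: det⊕(C) = -9; verdict: NONSINGULAR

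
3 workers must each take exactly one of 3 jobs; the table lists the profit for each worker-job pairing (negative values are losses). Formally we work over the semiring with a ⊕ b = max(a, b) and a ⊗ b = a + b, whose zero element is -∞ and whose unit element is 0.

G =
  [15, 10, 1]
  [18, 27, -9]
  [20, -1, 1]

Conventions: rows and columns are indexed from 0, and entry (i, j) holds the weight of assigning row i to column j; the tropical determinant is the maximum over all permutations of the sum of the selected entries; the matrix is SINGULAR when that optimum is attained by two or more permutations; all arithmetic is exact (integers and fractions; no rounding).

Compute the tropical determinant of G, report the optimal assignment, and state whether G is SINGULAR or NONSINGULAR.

σ = (0, 1, 2): 15 + 27 + 1 = 43
σ = (0, 2, 1): 15 + (-9) + (-1) = 5
σ = (1, 0, 2): 10 + 18 + 1 = 29
σ = (1, 2, 0): 10 + (-9) + 20 = 21
σ = (2, 0, 1): 1 + 18 + (-1) = 18
σ = (2, 1, 0): 1 + 27 + 20 = 48
Optimal value attained by: σ = (2, 1, 0).
Answer: det⊕(G) = 48; verdict: NONSINGULAR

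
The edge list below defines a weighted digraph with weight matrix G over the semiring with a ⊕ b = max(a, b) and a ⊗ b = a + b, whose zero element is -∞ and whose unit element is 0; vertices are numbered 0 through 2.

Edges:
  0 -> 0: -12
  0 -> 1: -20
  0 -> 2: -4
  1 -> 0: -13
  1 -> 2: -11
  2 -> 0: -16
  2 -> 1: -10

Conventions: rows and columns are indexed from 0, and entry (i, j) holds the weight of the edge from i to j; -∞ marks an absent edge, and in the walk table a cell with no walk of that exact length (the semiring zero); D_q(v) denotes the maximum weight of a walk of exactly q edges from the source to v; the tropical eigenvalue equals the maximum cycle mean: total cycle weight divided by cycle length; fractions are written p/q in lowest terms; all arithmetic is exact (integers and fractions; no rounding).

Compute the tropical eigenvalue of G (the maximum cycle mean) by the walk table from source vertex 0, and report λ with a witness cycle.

q=0: [0, -∞, -∞]
q=1: [-12, -20, -4]
q=2: [-20, -14, -16]
q=3: [-27, -26, -24]
Optimal cycle mean attained by: cycle 0->2->1->0, total (-4) + (-10) + (-13), length 3.
Answer: λ = -9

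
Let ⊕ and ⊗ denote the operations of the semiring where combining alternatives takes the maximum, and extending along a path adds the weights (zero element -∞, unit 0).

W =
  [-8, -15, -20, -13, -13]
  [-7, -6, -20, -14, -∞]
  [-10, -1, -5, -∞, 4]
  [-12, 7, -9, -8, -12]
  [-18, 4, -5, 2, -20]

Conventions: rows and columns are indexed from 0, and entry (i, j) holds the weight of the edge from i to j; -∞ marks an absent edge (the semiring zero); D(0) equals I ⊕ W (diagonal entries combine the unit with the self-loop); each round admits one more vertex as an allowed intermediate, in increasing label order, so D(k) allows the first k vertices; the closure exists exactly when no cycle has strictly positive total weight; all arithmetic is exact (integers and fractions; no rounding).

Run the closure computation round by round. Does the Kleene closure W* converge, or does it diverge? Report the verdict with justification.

D(0):
  [0, -15, -20, -13, -13]
  [-7, 0, -20, -14, -∞]
  [-10, -1, 0, -∞, 4]
  [-12, 7, -9, 0, -12]
  [-18, 4, -5, 2, 0]
D(1):
  [0, -15, -20, -13, -13]
  [-7, 0, -20, -14, -20]
  [-10, -1, 0, -23, 4]
  [-12, 7, -9, 0, -12]
  [-18, 4, -5, 2, 0]
D(2):
  [0, -15, -20, -13, -13]
  [-7, 0, -20, -14, -20]
  [-8, -1, 0, -15, 4]
  [0, 7, -9, 0, -12]
  [-3, 4, -5, 2, 0]
D(3):
  [0, -15, -20, -13, -13]
  [-7, 0, -20, -14, -16]
  [-8, -1, 0, -15, 4]
  [0, 7, -9, 0, -5]
  [-3, 4, -5, 2, 0]
D(4):
  [0, -6, -20, -13, -13]
  [-7, 0, -20, -14, -16]
  [-8, -1, 0, -15, 4]
  [0, 7, -9, 0, -5]
  [2, 9, -5, 2, 0]
D(5):
  [0, -4, -18, -11, -13]
  [-7, 0, -20, -14, -16]
  [6, 13, 0, 6, 4]
  [0, 7, -9, 0, -5]
  [2, 9, -5, 2, 0]
Key observation: every diagonal entry stays at the unit through all rounds, so no improving cycle exists.
Answer: CONVERGES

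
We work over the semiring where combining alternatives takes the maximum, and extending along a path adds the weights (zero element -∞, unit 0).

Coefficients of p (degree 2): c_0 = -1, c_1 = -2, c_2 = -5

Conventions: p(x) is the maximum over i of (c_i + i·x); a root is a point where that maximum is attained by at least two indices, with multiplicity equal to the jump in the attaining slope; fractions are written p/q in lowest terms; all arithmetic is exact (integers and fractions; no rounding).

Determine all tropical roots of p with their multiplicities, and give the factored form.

hull edge (i=0, c=-1) to (i=1, c=-2): slope -1, span 1
hull edge (i=1, c=-2) to (i=2, c=-5): slope -3, span 1
Factored form: p(x) = -5 ⊗ (x ⊕ 1) ⊗ (x ⊕ 3)
Answer: roots = 1 (mult 1), 3 (mult 1)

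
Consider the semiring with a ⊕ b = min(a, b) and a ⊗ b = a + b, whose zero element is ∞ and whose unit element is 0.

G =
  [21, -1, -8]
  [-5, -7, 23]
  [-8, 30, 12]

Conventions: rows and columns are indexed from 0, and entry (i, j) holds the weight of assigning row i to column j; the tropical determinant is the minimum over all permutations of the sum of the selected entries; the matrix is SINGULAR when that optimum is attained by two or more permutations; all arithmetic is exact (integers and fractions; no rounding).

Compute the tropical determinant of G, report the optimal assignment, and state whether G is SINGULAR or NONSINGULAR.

σ = (0, 1, 2): 21 + (-7) + 12 = 26
σ = (0, 2, 1): 21 + 23 + 30 = 74
σ = (1, 0, 2): (-1) + (-5) + 12 = 6
σ = (1, 2, 0): (-1) + 23 + (-8) = 14
σ = (2, 0, 1): (-8) + (-5) + 30 = 17
σ = (2, 1, 0): (-8) + (-7) + (-8) = -23
Optimal value attained by: σ = (2, 1, 0).
Answer: det⊕(G) = -23; verdict: NONSINGULAR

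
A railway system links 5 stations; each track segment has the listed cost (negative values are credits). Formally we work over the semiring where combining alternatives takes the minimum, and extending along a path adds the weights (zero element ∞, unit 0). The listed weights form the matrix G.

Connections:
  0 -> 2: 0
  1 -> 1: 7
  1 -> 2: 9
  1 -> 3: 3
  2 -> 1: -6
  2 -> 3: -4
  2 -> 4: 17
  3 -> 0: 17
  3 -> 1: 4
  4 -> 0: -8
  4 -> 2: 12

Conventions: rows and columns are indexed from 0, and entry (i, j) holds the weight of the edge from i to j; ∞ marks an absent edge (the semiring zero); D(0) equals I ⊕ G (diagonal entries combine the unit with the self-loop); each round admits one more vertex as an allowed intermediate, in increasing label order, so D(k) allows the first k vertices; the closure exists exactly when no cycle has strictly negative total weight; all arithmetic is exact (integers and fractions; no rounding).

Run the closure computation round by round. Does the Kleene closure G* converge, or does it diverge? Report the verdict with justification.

D(0):
  [0, ∞, 0, ∞, ∞]
  [∞, 0, 9, 3, ∞]
  [∞, -6, 0, -4, 17]
  [17, 4, ∞, 0, ∞]
  [-8, ∞, 12, ∞, 0]
D(1):
  [0, ∞, 0, ∞, ∞]
  [∞, 0, 9, 3, ∞]
  [∞, -6, 0, -4, 17]
  [17, 4, 17, 0, ∞]
  [-8, ∞, -8, ∞, 0]
D(2):
  [0, ∞, 0, ∞, ∞]
  [∞, 0, 9, 3, ∞]
  [∞, -6, 0, -4, 17]
  [17, 4, 13, 0, ∞]
  [-8, ∞, -8, ∞, 0]
D(3):
  [0, -6, 0, -4, 17]
  [∞, 0, 9, 3, 26]
  [∞, -6, 0, -4, 17]
  [17, 4, 13, 0, 30]
  [-8, -14, -8, -12, 0]
D(4):
  [0, -6, 0, -4, 17]
  [20, 0, 9, 3, 26]
  [13, -6, 0, -4, 17]
  [17, 4, 13, 0, 30]
  [-8, -14, -8, -12, 0]
D(5):
  [0, -6, 0, -4, 17]
  [18, 0, 9, 3, 26]
  [9, -6, 0, -4, 17]
  [17, 4, 13, 0, 30]
  [-8, -14, -8, -12, 0]
Key observation: every diagonal entry stays at the unit through all rounds, so no improving cycle exists.
Answer: CONVERGES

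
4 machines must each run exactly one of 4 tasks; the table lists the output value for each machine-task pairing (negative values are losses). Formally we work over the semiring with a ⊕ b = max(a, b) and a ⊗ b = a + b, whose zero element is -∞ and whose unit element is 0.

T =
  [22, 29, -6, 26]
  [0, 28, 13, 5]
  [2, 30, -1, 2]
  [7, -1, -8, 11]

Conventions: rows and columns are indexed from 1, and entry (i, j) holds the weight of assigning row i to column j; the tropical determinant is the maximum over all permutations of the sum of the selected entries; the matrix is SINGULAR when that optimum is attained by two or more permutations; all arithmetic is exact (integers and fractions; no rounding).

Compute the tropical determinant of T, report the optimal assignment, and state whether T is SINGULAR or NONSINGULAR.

σ = (1, 2, 3, 4): 22 + 28 + (-1) + 11 = 60
σ = (1, 2, 4, 3): 22 + 28 + 2 + (-8) = 44
σ = (1, 3, 2, 4): 22 + 13 + 30 + 11 = 76
σ = (1, 3, 4, 2): 22 + 13 + 2 + (-1) = 36
σ = (1, 4, 2, 3): 22 + 5 + 30 + (-8) = 49
σ = (1, 4, 3, 2): 22 + 5 + (-1) + (-1) = 25
σ = (2, 1, 3, 4): 29 + 0 + (-1) + 11 = 39
σ = (2, 1, 4, 3): 29 + 0 + 2 + (-8) = 23
σ = (2, 3, 1, 4): 29 + 13 + 2 + 11 = 55
σ = (2, 3, 4, 1): 29 + 13 + 2 + 7 = 51
σ = (2, 4, 1, 3): 29 + 5 + 2 + (-8) = 28
σ = (2, 4, 3, 1): 29 + 5 + (-1) + 7 = 40
σ = (3, 1, 2, 4): (-6) + 0 + 30 + 11 = 35
σ = (3, 1, 4, 2): (-6) + 0 + 2 + (-1) = -5
σ = (3, 2, 1, 4): (-6) + 28 + 2 + 11 = 35
σ = (3, 2, 4, 1): (-6) + 28 + 2 + 7 = 31
σ = (3, 4, 1, 2): (-6) + 5 + 2 + (-1) = 0
σ = (3, 4, 2, 1): (-6) + 5 + 30 + 7 = 36
σ = (4, 1, 2, 3): 26 + 0 + 30 + (-8) = 48
σ = (4, 1, 3, 2): 26 + 0 + (-1) + (-1) = 24
σ = (4, 2, 1, 3): 26 + 28 + 2 + (-8) = 48
σ = (4, 2, 3, 1): 26 + 28 + (-1) + 7 = 60
σ = (4, 3, 1, 2): 26 + 13 + 2 + (-1) = 40
σ = (4, 3, 2, 1): 26 + 13 + 30 + 7 = 76
Optimal value attained by: σ = (1, 3, 2, 4).
Answer: det⊕(T) = 76; verdict: SINGULAR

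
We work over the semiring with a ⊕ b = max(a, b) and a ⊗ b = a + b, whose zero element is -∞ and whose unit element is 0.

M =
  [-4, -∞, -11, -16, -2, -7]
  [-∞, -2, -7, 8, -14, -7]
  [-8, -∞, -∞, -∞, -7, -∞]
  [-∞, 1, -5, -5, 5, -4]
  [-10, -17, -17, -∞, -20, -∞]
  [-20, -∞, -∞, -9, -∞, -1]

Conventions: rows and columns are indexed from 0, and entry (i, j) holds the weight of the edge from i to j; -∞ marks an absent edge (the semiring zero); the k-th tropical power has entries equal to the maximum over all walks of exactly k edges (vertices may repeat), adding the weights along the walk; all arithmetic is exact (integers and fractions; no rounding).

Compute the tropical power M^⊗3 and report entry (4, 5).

M^⊗2:
  [-8, -15, -15, -16, -6, -8]
  [-15, 9, 3, 6, 13, 4]
  [-12, -24, -19, -24, -10, -15]
  [-5, -1, -6, 9, 0, -5]
  [-14, -19, -21, -9, -12, -17]
  [-21, -8, -14, -10, -4, -2]
M^⊗3:
  [-12, -15, -19, -7, -10, -9]
  [3, 7, 2, 17, 11, 3]
  [-16, -23, -23, -16, -14, -16]
  [-9, 10, 4, 7, 14, 5]
  [-18, -8, -14, -11, -4, -13]
  [-14, -9, -15, 0, -5, -3]
Key observation: the optimum is the walk 4->1->3->5, with weight (-17) + 8 + (-4) = -13.
Optimal value attained by: walk 4->1->3->5.
Answer: (M^⊗3)[4][5] = -13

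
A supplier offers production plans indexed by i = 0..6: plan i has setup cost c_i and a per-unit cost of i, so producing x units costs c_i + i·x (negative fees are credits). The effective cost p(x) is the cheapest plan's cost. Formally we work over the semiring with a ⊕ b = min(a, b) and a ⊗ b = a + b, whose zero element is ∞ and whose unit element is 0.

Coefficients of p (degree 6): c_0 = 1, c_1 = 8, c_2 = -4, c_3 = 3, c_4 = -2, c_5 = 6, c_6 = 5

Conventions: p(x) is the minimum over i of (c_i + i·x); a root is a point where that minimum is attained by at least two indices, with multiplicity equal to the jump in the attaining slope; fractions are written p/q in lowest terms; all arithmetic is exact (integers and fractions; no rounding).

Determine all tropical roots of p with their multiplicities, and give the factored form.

hull edge (i=0, c=1) to (i=2, c=-4): slope -5/2, span 2
hull edge (i=2, c=-4) to (i=4, c=-2): slope 1, span 2
hull edge (i=4, c=-2) to (i=6, c=5): slope 7/2, span 2
Factored form: p(x) = 5 ⊗ (x ⊕ (-7/2)) ⊗ (x ⊕ (-7/2)) ⊗ (x ⊕ (-1)) ⊗ (x ⊕ (-1)) ⊗ (x ⊕ 5/2) ⊗ (x ⊕ 5/2)
Answer: roots = -7/2 (mult 2), -1 (mult 2), 5/2 (mult 2)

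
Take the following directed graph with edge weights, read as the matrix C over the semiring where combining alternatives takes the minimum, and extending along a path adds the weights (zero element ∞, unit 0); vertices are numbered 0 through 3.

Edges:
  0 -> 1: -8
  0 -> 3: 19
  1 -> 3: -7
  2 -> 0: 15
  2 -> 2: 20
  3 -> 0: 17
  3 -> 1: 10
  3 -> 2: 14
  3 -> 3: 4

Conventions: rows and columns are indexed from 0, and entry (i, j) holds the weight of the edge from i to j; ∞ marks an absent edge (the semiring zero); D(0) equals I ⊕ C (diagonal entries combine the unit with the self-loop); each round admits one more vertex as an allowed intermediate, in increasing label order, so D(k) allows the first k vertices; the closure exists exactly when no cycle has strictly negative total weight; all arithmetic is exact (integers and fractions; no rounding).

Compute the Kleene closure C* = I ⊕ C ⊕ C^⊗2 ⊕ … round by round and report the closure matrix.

D(0):
  [0, -8, ∞, 19]
  [∞, 0, ∞, -7]
  [15, ∞, 0, ∞]
  [17, 10, 14, 0]
D(1):
  [0, -8, ∞, 19]
  [∞, 0, ∞, -7]
  [15, 7, 0, 34]
  [17, 9, 14, 0]
D(2):
  [0, -8, ∞, -15]
  [∞, 0, ∞, -7]
  [15, 7, 0, 0]
  [17, 9, 14, 0]
D(3):
  [0, -8, ∞, -15]
  [∞, 0, ∞, -7]
  [15, 7, 0, 0]
  [17, 9, 14, 0]
D(4):
  [0, -8, -1, -15]
  [10, 0, 7, -7]
  [15, 7, 0, 0]
  [17, 9, 14, 0]
Answer: C* = [[0, -8, -1, -15], [10, 0, 7, -7], [15, 7, 0, 0], [17, 9, 14, 0]]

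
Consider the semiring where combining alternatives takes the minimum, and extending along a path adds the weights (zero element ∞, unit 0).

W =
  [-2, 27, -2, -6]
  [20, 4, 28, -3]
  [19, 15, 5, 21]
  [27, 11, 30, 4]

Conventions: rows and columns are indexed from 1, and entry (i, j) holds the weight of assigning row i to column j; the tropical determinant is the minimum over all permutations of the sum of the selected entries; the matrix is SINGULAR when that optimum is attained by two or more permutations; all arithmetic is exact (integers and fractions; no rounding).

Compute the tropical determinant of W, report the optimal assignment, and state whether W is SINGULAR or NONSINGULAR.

σ = (1, 2, 3, 4): (-2) + 4 + 5 + 4 = 11
σ = (1, 2, 4, 3): (-2) + 4 + 21 + 30 = 53
σ = (1, 3, 2, 4): (-2) + 28 + 15 + 4 = 45
σ = (1, 3, 4, 2): (-2) + 28 + 21 + 11 = 58
σ = (1, 4, 2, 3): (-2) + (-3) + 15 + 30 = 40
σ = (1, 4, 3, 2): (-2) + (-3) + 5 + 11 = 11
σ = (2, 1, 3, 4): 27 + 20 + 5 + 4 = 56
σ = (2, 1, 4, 3): 27 + 20 + 21 + 30 = 98
σ = (2, 3, 1, 4): 27 + 28 + 19 + 4 = 78
σ = (2, 3, 4, 1): 27 + 28 + 21 + 27 = 103
σ = (2, 4, 1, 3): 27 + (-3) + 19 + 30 = 73
σ = (2, 4, 3, 1): 27 + (-3) + 5 + 27 = 56
σ = (3, 1, 2, 4): (-2) + 20 + 15 + 4 = 37
σ = (3, 1, 4, 2): (-2) + 20 + 21 + 11 = 50
σ = (3, 2, 1, 4): (-2) + 4 + 19 + 4 = 25
σ = (3, 2, 4, 1): (-2) + 4 + 21 + 27 = 50
σ = (3, 4, 1, 2): (-2) + (-3) + 19 + 11 = 25
σ = (3, 4, 2, 1): (-2) + (-3) + 15 + 27 = 37
σ = (4, 1, 2, 3): (-6) + 20 + 15 + 30 = 59
σ = (4, 1, 3, 2): (-6) + 20 + 5 + 11 = 30
σ = (4, 2, 1, 3): (-6) + 4 + 19 + 30 = 47
σ = (4, 2, 3, 1): (-6) + 4 + 5 + 27 = 30
σ = (4, 3, 1, 2): (-6) + 28 + 19 + 11 = 52
σ = (4, 3, 2, 1): (-6) + 28 + 15 + 27 = 64
Optimal value attained by: σ = (1, 2, 3, 4).
Answer: det⊕(W) = 11; verdict: SINGULAR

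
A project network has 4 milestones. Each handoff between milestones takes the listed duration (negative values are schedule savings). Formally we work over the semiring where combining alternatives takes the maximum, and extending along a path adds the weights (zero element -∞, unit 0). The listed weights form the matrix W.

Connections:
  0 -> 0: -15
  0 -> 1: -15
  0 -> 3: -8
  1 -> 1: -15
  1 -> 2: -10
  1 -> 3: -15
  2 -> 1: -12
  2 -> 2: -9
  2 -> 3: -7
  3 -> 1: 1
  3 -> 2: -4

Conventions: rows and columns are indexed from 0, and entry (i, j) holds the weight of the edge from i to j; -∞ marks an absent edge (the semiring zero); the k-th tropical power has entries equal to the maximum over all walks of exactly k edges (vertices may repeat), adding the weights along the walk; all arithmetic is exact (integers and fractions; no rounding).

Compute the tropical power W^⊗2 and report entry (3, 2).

W^⊗2:
  [-30, -7, -12, -23]
  [-∞, -14, -19, -17]
  [-∞, -6, -11, -16]
  [-∞, -14, -9, -11]
Key observation: the optimum is the walk 3->1->2, with weight 1 + (-10) = -9.
Optimal value attained by: walk 3->1->2.
Answer: (W^⊗2)[3][2] = -9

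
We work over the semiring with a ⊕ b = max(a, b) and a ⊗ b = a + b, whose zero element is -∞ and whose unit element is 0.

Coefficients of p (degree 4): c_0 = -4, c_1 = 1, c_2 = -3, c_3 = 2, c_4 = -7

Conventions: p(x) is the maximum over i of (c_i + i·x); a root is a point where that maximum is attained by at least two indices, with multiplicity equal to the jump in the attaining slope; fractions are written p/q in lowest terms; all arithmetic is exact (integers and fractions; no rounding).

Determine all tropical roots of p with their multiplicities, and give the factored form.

hull edge (i=0, c=-4) to (i=1, c=1): slope 5, span 1
hull edge (i=1, c=1) to (i=3, c=2): slope 1/2, span 2
hull edge (i=3, c=2) to (i=4, c=-7): slope -9, span 1
Factored form: p(x) = -7 ⊗ (x ⊕ (-5)) ⊗ (x ⊕ (-1/2)) ⊗ (x ⊕ (-1/2)) ⊗ (x ⊕ 9)
Answer: roots = -5 (mult 1), -1/2 (mult 2), 9 (mult 1)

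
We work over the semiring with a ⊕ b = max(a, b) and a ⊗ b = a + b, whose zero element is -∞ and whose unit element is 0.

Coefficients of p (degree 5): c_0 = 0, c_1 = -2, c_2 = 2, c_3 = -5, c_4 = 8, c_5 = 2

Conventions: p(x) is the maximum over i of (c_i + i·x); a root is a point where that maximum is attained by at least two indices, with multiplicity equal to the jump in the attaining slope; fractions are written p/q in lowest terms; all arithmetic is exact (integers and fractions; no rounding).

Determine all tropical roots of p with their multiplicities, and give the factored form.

hull edge (i=0, c=0) to (i=4, c=8): slope 2, span 4
hull edge (i=4, c=8) to (i=5, c=2): slope -6, span 1
Factored form: p(x) = 2 ⊗ (x ⊕ (-2)) ⊗ (x ⊕ (-2)) ⊗ (x ⊕ (-2)) ⊗ (x ⊕ (-2)) ⊗ (x ⊕ 6)
Answer: roots = -2 (mult 4), 6 (mult 1)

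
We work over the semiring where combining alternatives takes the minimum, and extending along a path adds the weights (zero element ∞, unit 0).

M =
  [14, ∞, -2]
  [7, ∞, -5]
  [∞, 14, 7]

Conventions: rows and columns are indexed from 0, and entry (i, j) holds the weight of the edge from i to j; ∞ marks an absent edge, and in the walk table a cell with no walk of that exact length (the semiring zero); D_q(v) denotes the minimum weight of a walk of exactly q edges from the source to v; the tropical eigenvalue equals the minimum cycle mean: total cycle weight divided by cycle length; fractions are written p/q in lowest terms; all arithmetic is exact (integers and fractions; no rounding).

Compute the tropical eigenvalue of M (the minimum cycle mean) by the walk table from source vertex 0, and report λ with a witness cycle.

q=0: [0, ∞, ∞]
q=1: [14, ∞, -2]
q=2: [28, 12, 5]
q=3: [19, 19, 7]
Optimal cycle mean attained by: cycle 1->2->1, total (-5) + 14, length 2.
Answer: λ = 9/2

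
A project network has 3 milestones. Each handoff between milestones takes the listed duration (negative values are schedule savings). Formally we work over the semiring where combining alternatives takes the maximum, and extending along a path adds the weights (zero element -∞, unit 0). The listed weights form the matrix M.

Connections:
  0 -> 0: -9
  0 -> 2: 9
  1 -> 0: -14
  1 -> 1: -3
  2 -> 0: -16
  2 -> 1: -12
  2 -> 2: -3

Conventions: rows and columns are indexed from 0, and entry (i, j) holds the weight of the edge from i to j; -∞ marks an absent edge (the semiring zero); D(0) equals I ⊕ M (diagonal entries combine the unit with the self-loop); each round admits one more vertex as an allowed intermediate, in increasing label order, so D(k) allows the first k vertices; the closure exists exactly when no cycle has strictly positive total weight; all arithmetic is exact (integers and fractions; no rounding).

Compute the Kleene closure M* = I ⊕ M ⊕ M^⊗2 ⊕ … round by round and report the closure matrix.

D(0):
  [0, -∞, 9]
  [-14, 0, -∞]
  [-16, -12, 0]
D(1):
  [0, -∞, 9]
  [-14, 0, -5]
  [-16, -12, 0]
D(2):
  [0, -∞, 9]
  [-14, 0, -5]
  [-16, -12, 0]
D(3):
  [0, -3, 9]
  [-14, 0, -5]
  [-16, -12, 0]
Answer: M* = [[0, -3, 9], [-14, 0, -5], [-16, -12, 0]]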